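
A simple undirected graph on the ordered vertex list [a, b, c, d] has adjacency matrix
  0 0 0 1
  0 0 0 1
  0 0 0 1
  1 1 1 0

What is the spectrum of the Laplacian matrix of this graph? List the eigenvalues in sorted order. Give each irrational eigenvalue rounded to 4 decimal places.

[0, 1, 1, 4]

Each diagonal entry of L is the vertex degree and each off-diagonal entry is -1 where an edge is present, 0 otherwise; in the order [a, b, c, d] the diagonal is [1, 1, 1, 3]. The multiplicity of 0 as a Laplacian eigenvalue equals the number of connected components. The single zero eigenvalue shows the graph is connected. The largest eigenvalue, 4, is at most the vertex count 4. The eigenvalues sum to 6, which equals trace(L) = 2|E|.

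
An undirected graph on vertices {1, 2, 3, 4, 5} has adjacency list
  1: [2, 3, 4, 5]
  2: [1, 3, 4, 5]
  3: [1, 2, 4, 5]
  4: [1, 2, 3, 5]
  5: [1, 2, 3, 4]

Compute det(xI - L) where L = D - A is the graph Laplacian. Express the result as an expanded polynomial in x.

Each diagonal entry of L is the vertex degree and each off-diagonal entry is -1 where an edge is present, 0 otherwise; in the order [1, 2, 3, 4, 5] the diagonal is [4, 4, 4, 4, 4]. Computing det(xI - L) by cofactor expansion (or equivalently via sum-over-permutations) gives x^5 - 20x^4 + 150x^3 - 500x^2 + 625x. The coefficient of x^4 equals -trace(L) = -20, matching the sum of degrees. The eigenvalues sum to 20, which equals trace(L) = 2|E|. The largest eigenvalue, 5, is at most the vertex count 5.

x^5 - 20x^4 + 150x^3 - 500x^2 + 625x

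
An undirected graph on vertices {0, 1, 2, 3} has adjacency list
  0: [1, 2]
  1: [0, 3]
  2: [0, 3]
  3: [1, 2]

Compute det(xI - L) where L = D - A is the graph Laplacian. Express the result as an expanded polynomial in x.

Reading degrees in the order [0, 1, 2, 3] gives [2, 2, 2, 2]; set D = diag(2, 2, 2, 2) and form L = D - A. The eigenvalues of L are [0, 2, 2, 4]; the characteristic polynomial is the product of (x - lambda_i), which multiplies out to x^4 - 8x^3 + 20x^2 - 16x. Since p(0) = det(-L) = 0, x divides p(x). There is one zero in the spectrum, matching the 1 component.

x^4 - 8x^3 + 20x^2 - 16x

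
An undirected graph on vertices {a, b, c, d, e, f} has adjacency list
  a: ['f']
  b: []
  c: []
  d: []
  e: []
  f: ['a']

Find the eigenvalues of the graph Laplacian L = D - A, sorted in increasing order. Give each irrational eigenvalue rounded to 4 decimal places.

Reading degrees in the order [a, b, c, d, e, f] gives [1, 0, 0, 0, 0, 1]; set D = diag(1, 0, 0, 0, 0, 1) and form L = D - A. L is symmetric positive semidefinite, so every eigenvalue is real and nonnegative. The 5 zero eigenvalues correspond to the 5 connected components. The eigenvalues sum to 2, which equals trace(L) = 2|E|.

[0, 0, 0, 0, 0, 2]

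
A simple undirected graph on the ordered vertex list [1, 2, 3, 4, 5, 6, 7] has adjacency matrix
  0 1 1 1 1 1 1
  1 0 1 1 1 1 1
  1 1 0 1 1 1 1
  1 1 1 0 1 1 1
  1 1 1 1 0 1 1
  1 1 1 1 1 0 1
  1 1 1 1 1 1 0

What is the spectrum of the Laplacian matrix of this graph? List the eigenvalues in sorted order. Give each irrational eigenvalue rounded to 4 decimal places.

[0, 7, 7, 7, 7, 7, 7]

With the vertex order [1, 2, 3, 4, 5, 6, 7], the degrees are [6, 6, 6, 6, 6, 6, 6], giving D = diag(6, 6, 6, 6, 6, 6, 6) and L = D - A. The multiplicity of 0 as a Laplacian eigenvalue equals the number of connected components. The single zero eigenvalue shows the graph is connected. The eigenvalues sum to 42, which equals trace(L) = 2|E|.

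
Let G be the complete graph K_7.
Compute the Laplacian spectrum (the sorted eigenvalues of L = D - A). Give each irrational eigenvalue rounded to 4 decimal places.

[0, 7, 7, 7, 7, 7, 7]

The graph has 7 vertices and degree multiset [6, 6, 6, 6, 6, 6, 6]; D is the diagonal matrix of degrees and L = D - A. L is symmetric positive semidefinite, so every eigenvalue is real and nonnegative. The single zero eigenvalue shows the graph is connected. By the matrix-tree theorem the graph has (1/7) * product of the nonzero eigenvalues = 16807 spanning trees. The largest eigenvalue, 7, is at most the vertex count 7.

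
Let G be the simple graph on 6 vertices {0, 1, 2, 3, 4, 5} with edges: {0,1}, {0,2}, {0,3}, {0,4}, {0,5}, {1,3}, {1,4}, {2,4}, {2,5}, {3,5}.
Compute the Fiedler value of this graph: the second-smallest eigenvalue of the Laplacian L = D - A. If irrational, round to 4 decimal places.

Reading degrees in the order [0, 1, 2, 3, 4, 5] gives [5, 3, 3, 3, 3, 3]; set D = diag(5, 3, 3, 3, 3, 3) and form L = D - A. The smallest Laplacian eigenvalue is always 0. The next one, lambda_2 = 2.3820, measures how hard the graph is to disconnect: larger values mean better connectivity. There is one zero in the spectrum, matching the 1 component.

2.3820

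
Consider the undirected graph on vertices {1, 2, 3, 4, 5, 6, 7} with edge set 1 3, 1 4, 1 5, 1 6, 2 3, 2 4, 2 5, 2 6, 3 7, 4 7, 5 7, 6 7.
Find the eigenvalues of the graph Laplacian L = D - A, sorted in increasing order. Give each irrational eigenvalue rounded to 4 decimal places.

Each diagonal entry of L is the vertex degree and each off-diagonal entry is -1 where an edge is present, 0 otherwise; in the order [1, 2, 3, 4, 5, 6, 7] the diagonal is [4, 4, 3, 3, 3, 3, 4]. The multiplicity of 0 as a Laplacian eigenvalue equals the number of connected components. The single zero eigenvalue shows the graph is connected. By the matrix-tree theorem the graph has (1/7) * product of the nonzero eigenvalues = 432 spanning trees. There is one zero in the spectrum, matching the 1 component.

[0, 3, 3, 3, 4, 4, 7]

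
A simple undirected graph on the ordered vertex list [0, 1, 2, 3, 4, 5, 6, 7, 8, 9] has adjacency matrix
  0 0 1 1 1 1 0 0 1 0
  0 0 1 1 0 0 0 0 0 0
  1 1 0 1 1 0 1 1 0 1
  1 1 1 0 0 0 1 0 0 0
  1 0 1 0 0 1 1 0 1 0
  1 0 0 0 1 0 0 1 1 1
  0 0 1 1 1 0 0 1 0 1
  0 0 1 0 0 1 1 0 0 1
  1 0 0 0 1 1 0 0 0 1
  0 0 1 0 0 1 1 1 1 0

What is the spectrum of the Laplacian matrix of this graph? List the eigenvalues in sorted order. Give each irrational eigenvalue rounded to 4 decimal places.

With the vertex order [0, 1, 2, 3, 4, 5, 6, 7, 8, 9], the degrees are [5, 2, 7, 4, 5, 5, 5, 4, 4, 5], giving D = diag(5, 2, 7, 4, 5, 5, 5, 4, 4, 5) and L = D - A. Diagonalising L (or applying a numerical eigensolver to the 10x10 matrix) gives the spectrum above. The single zero eigenvalue shows the graph is connected. There is one zero in the spectrum, matching the 1 component. The largest eigenvalue, 8.4587, is at most the vertex count 10.

[0, 1.5165, 3, 3.6425, 5, 5, 6, 6.2790, 7.1033, 8.4587]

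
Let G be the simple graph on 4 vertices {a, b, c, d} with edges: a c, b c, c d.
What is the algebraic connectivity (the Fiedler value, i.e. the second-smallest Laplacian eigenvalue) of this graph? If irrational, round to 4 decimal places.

1

Each diagonal entry of L is the vertex degree and each off-diagonal entry is -1 where an edge is present, 0 otherwise; in the order [a, b, c, d] the diagonal is [1, 1, 3, 1]. The sorted Laplacian eigenvalues are [0, 1, 1, 4]; the algebraic connectivity is the second entry, 1. The largest eigenvalue, 4, is at most the vertex count 4. There is one zero in the spectrum, matching the 1 component.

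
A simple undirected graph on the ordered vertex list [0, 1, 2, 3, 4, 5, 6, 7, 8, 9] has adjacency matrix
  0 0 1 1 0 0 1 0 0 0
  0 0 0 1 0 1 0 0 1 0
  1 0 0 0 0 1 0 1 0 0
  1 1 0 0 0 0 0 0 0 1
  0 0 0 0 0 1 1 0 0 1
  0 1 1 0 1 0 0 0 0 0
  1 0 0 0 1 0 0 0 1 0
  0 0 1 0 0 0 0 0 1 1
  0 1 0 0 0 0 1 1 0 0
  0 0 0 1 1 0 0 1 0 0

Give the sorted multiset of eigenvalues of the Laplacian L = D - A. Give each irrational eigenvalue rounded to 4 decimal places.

[0, 2, 2, 2, 2, 2, 5, 5, 5, 5]

Each diagonal entry of L is the vertex degree and each off-diagonal entry is -1 where an edge is present, 0 otherwise; in the order [0, 1, 2, 3, 4, 5, 6, 7, 8, 9] the diagonal is [3, 3, 3, 3, 3, 3, 3, 3, 3, 3]. The multiplicity of 0 as a Laplacian eigenvalue equals the number of connected components. There is one zero in the spectrum, matching the 1 component.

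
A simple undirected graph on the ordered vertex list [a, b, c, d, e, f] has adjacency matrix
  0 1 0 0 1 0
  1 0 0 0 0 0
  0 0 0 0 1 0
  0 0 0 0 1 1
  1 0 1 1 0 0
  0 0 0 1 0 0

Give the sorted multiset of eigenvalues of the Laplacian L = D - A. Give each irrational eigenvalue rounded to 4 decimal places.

Reading degrees in the order [a, b, c, d, e, f] gives [2, 1, 1, 2, 3, 1]; set D = diag(2, 1, 1, 2, 3, 1) and form L = D - A. Diagonalising L (or applying a numerical eigensolver to the 6x6 matrix) gives the spectrum above. By the matrix-tree theorem the graph has (1/6) * product of the nonzero eigenvalues = 1 spanning tree. The largest eigenvalue, 4.3028, is at most the vertex count 6.

[0, 0.3820, 0.6972, 2, 2.6180, 4.3028]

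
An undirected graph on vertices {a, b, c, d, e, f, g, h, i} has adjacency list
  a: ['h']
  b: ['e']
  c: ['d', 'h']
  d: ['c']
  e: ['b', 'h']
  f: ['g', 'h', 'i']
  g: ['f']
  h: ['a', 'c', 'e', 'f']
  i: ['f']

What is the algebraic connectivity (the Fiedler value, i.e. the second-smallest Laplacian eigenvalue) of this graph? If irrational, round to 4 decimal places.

Each diagonal entry of L is the vertex degree and each off-diagonal entry is -1 where an edge is present, 0 otherwise; in the order [a, b, c, d, e, f, g, h, i] the diagonal is [1, 1, 2, 1, 2, 3, 1, 4, 1]. Computing the eigenvalues of L and sorting gives [0, 0.3047, 0.3820, 0.7566, 1, 2.0960, 2.6180, 3.4609, 5.3818]. The Fiedler value lambda_2 = 0.3047 is strictly positive, so the graph is connected. There is one zero in the spectrum, matching the 1 component.

0.3047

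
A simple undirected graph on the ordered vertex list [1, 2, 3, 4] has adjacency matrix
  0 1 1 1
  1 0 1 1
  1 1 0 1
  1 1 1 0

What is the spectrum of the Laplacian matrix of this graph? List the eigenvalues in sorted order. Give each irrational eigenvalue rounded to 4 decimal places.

Each diagonal entry of L is the vertex degree and each off-diagonal entry is -1 where an edge is present, 0 otherwise; in the order [1, 2, 3, 4] the diagonal is [3, 3, 3, 3]. Since every row of L sums to 0, the all-ones vector is in the kernel and 0 is an eigenvalue. The single zero eigenvalue shows the graph is connected. By the matrix-tree theorem the graph has (1/4) * product of the nonzero eigenvalues = 16 spanning trees.

[0, 4, 4, 4]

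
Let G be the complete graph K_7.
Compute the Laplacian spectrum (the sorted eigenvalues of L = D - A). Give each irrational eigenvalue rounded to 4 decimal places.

[0, 7, 7, 7, 7, 7, 7]

The graph has 7 vertices and degree multiset [6, 6, 6, 6, 6, 6, 6]; D is the diagonal matrix of degrees and L = D - A. Diagonalising L (or applying a numerical eigensolver to the 7x7 matrix) gives the spectrum above. The largest eigenvalue, 7, is at most the vertex count 7.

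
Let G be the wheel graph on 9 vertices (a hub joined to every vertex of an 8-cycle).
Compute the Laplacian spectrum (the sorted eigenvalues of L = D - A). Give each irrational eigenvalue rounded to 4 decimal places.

The graph has 9 vertices and degree multiset [8, 3, 3, 3, 3, 3, 3, 3, 3]; D is the diagonal matrix of degrees and L = D - A. Diagonalising L (or applying a numerical eigensolver to the 9x9 matrix) gives the spectrum above. By the matrix-tree theorem the graph has (1/9) * product of the nonzero eigenvalues = 2205 spanning trees. There is one zero in the spectrum, matching the 1 component.

[0, 1.5858, 1.5858, 3, 3, 4.4142, 4.4142, 5, 9]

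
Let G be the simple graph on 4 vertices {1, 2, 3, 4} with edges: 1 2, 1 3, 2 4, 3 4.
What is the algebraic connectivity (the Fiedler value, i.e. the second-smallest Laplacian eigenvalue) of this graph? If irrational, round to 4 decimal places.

2

With the vertex order [1, 2, 3, 4], the degrees are [2, 2, 2, 2], giving D = diag(2, 2, 2, 2) and L = D - A. The smallest Laplacian eigenvalue is always 0. The next one, lambda_2 = 2, measures how hard the graph is to disconnect: larger values mean better connectivity. The largest eigenvalue, 4, is at most the vertex count 4.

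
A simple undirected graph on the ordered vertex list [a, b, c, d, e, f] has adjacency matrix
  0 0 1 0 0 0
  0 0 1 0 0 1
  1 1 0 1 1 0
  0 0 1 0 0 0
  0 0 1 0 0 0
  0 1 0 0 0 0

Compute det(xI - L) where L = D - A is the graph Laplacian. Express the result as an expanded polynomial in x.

x^6 - 10x^5 + 33x^4 - 46x^3 + 28x^2 - 6x

With the vertex order [a, b, c, d, e, f], the degrees are [1, 2, 4, 1, 1, 1], giving D = diag(1, 2, 4, 1, 1, 1) and L = D - A. Computing det(xI - L) by cofactor expansion (or equivalently via sum-over-permutations) gives x^6 - 10x^5 + 33x^4 - 46x^3 + 28x^2 - 6x. The coefficient of x^5 equals -trace(L) = -10, matching the sum of degrees. The largest eigenvalue, 5.0861, is at most the vertex count 6. By the matrix-tree theorem the graph has (1/6) * product of the nonzero eigenvalues = 1 spanning tree.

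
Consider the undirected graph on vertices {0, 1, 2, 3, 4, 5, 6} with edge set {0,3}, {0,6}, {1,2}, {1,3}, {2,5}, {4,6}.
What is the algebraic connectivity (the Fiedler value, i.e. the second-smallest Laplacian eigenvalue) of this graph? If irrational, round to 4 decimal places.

0.1981

Each diagonal entry of L is the vertex degree and each off-diagonal entry is -1 where an edge is present, 0 otherwise; in the order [0, 1, 2, 3, 4, 5, 6] the diagonal is [2, 2, 2, 2, 1, 1, 2]. Computing the eigenvalues of L and sorting gives [0, 0.1981, 0.7530, 1.5550, 2.4450, 3.2470, 3.8019]. The Fiedler value lambda_2 = 0.1981 is strictly positive, so the graph is connected. The eigenvalues sum to 12, which equals trace(L) = 2|E|.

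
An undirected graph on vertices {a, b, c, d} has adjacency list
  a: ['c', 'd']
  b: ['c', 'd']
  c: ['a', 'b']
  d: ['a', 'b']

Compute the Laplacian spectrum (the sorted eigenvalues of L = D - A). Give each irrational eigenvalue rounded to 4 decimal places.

Reading degrees in the order [a, b, c, d] gives [2, 2, 2, 2]; set D = diag(2, 2, 2, 2) and form L = D - A. L is symmetric positive semidefinite, so every eigenvalue is real and nonnegative. The single zero eigenvalue shows the graph is connected. By the matrix-tree theorem the graph has (1/4) * product of the nonzero eigenvalues = 4 spanning trees.

[0, 2, 2, 4]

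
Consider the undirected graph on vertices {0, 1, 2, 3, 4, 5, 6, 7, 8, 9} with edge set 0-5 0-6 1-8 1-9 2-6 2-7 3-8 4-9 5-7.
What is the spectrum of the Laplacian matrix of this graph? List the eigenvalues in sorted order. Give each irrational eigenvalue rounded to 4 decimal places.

[0, 0, 0.3820, 1.3820, 1.3820, 1.3820, 2.6180, 3.6180, 3.6180, 3.6180]

Each diagonal entry of L is the vertex degree and each off-diagonal entry is -1 where an edge is present, 0 otherwise; in the order [0, 1, 2, 3, 4, 5, 6, 7, 8, 9] the diagonal is [2, 2, 2, 1, 1, 2, 2, 2, 2, 2]. The multiplicity of 0 as a Laplacian eigenvalue equals the number of connected components. The 2 zero eigenvalues correspond to the 2 connected components. There are 2 zeros in the spectrum, matching the 2 components.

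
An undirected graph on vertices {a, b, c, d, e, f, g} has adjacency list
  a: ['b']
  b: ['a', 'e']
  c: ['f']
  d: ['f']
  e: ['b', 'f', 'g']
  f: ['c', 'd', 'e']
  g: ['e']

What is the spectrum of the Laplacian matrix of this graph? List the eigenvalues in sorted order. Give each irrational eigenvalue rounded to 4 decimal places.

Reading degrees in the order [a, b, c, d, e, f, g] gives [1, 2, 1, 1, 3, 3, 1]; set D = diag(1, 2, 1, 1, 3, 3, 1) and form L = D - A. L is symmetric positive semidefinite, so every eigenvalue is real and nonnegative. The single zero eigenvalue shows the graph is connected. By the matrix-tree theorem the graph has (1/7) * product of the nonzero eigenvalues = 1 spanning tree.

[0, 0.3217, 0.6802, 1, 2.1397, 3.2297, 4.6287]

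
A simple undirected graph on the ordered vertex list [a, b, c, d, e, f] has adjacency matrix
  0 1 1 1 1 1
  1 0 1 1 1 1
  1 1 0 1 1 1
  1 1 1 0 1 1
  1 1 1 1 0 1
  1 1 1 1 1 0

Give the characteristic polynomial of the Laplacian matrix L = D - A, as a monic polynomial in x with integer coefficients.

Each diagonal entry of L is the vertex degree and each off-diagonal entry is -1 where an edge is present, 0 otherwise; in the order [a, b, c, d, e, f] the diagonal is [5, 5, 5, 5, 5, 5]. L has integer entries, so p(x) = det(xI - L) has integer coefficients. Expanding the determinant yields x^6 - 30x^5 + 360x^4 - 2160x^3 + 6480x^2 - 7776x. Since p(0) = det(-L) = 0, x divides p(x). By the matrix-tree theorem the graph has (1/6) * product of the nonzero eigenvalues = 1296 spanning trees. The eigenvalues sum to 30, which equals trace(L) = 2|E|.

x^6 - 30x^5 + 360x^4 - 2160x^3 + 6480x^2 - 7776x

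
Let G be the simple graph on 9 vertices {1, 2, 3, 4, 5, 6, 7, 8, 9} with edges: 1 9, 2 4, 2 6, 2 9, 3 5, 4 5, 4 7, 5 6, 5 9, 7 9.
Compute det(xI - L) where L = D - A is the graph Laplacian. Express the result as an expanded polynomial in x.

x^9 - 20x^8 + 160x^7 - 660x^6 + 1503x^5 - 1872x^4 + 1176x^3 - 288x^2

Reading degrees in the order [1, 2, 3, 4, 5, 6, 7, 8, 9] gives [1, 3, 1, 3, 4, 2, 2, 0, 4]; set D = diag(1, 3, 1, 3, 4, 2, 2, 0, 4) and form L = D - A. Computing det(xI - L) by cofactor expansion (or equivalently via sum-over-permutations) gives x^9 - 20x^8 + 160x^7 - 660x^6 + 1503x^5 - 1872x^4 + 1176x^3 - 288x^2. The coefficient of x^8 equals -trace(L) = -20, matching the sum of degrees. The eigenvalues sum to 20, which equals trace(L) = 2|E|.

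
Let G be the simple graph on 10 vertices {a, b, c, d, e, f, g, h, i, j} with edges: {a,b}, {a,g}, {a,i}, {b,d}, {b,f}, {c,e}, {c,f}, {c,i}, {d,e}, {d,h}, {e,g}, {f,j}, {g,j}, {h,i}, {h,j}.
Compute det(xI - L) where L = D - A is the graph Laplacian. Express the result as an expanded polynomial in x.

x^10 - 30x^9 + 390x^8 - 2880x^7 + 13305x^6 - 39882x^5 + 77640x^4 - 94800x^3 + 66000x^2 - 20000x

Reading degrees in the order [a, b, c, d, e, f, g, h, i, j] gives [3, 3, 3, 3, 3, 3, 3, 3, 3, 3]; set D = diag(3, 3, 3, 3, 3, 3, 3, 3, 3, 3) and form L = D - A. Computing det(xI - L) by cofactor expansion (or equivalently via sum-over-permutations) gives x^10 - 30x^9 + 390x^8 - 2880x^7 + 13305x^6 - 39882x^5 + 77640x^4 - 94800x^3 + 66000x^2 - 20000x. The constant term is 0 because L is singular (the all-ones vector lies in its kernel). There is one zero in the spectrum, matching the 1 component.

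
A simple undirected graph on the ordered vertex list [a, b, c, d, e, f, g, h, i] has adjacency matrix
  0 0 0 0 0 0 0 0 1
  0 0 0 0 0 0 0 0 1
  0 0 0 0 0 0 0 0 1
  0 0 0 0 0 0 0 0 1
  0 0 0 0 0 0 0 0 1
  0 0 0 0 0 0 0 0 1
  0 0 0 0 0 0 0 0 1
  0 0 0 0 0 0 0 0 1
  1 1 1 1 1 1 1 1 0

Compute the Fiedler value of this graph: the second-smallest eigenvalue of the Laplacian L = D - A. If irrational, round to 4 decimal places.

With the vertex order [a, b, c, d, e, f, g, h, i], the degrees are [1, 1, 1, 1, 1, 1, 1, 1, 8], giving D = diag(1, 1, 1, 1, 1, 1, 1, 1, 8) and L = D - A. Computing the eigenvalues of L and sorting gives [0, 1, 1, 1, 1, 1, 1, 1, 9]. The Fiedler value lambda_2 = 1 is strictly positive, so the graph is connected. The largest eigenvalue, 9, is at most the vertex count 9. There is one zero in the spectrum, matching the 1 component.

1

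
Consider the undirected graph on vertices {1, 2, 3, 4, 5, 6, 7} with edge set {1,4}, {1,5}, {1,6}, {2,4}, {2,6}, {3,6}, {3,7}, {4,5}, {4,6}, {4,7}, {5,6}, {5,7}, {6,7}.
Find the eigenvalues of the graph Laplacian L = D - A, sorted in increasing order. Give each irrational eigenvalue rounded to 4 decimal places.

[0, 1.6972, 2.1392, 3.7459, 5.3028, 6.1149, 7]

Each diagonal entry of L is the vertex degree and each off-diagonal entry is -1 where an edge is present, 0 otherwise; in the order [1, 2, 3, 4, 5, 6, 7] the diagonal is [3, 2, 2, 5, 4, 6, 4]. Diagonalising L (or applying a numerical eigensolver to the 7x7 matrix) gives the spectrum above. The eigenvalues sum to 26, which equals trace(L) = 2|E|. There is one zero in the spectrum, matching the 1 component.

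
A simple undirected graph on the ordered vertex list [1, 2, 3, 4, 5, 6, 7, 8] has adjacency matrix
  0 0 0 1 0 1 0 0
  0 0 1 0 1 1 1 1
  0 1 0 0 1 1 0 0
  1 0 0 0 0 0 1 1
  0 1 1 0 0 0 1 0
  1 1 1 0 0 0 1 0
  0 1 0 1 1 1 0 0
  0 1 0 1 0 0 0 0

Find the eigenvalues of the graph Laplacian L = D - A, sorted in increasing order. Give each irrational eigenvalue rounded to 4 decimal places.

[0, 1.3142, 1.7177, 3.0649, 3.7554, 4, 5.9304, 6.2174]

Reading degrees in the order [1, 2, 3, 4, 5, 6, 7, 8] gives [2, 5, 3, 3, 3, 4, 4, 2]; set D = diag(2, 5, 3, 3, 3, 4, 4, 2) and form L = D - A. Since every row of L sums to 0, the all-ones vector is in the kernel and 0 is an eigenvalue. By the matrix-tree theorem the graph has (1/8) * product of the nonzero eigenvalues = 479 spanning trees.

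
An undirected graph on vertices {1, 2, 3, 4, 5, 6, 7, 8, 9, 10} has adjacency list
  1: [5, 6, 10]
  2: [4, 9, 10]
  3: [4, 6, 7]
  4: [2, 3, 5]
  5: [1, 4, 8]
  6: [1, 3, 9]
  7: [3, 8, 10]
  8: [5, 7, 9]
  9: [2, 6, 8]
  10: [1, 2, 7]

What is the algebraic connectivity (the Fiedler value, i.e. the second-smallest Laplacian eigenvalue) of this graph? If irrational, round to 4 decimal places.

2

Reading degrees in the order [1, 2, 3, 4, 5, 6, 7, 8, 9, 10] gives [3, 3, 3, 3, 3, 3, 3, 3, 3, 3]; set D = diag(3, 3, 3, 3, 3, 3, 3, 3, 3, 3) and form L = D - A. Computing the eigenvalues of L and sorting gives [0, 2, 2, 2, 2, 2, 5, 5, 5, 5]. The Fiedler value lambda_2 = 2 is strictly positive, so the graph is connected. By the matrix-tree theorem the graph has (1/10) * product of the nonzero eigenvalues = 2000 spanning trees. There is one zero in the spectrum, matching the 1 component.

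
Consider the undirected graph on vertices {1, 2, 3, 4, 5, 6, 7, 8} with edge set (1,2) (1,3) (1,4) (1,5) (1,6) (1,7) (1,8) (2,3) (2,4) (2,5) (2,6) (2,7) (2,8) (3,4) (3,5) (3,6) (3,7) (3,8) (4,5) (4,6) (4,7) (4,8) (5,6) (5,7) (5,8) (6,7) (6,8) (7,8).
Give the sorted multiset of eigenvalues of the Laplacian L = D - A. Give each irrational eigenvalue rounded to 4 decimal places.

With the vertex order [1, 2, 3, 4, 5, 6, 7, 8], the degrees are [7, 7, 7, 7, 7, 7, 7, 7], giving D = diag(7, 7, 7, 7, 7, 7, 7, 7) and L = D - A. Since every row of L sums to 0, the all-ones vector is in the kernel and 0 is an eigenvalue. There is one zero in the spectrum, matching the 1 component. The largest eigenvalue, 8, is at most the vertex count 8.

[0, 8, 8, 8, 8, 8, 8, 8]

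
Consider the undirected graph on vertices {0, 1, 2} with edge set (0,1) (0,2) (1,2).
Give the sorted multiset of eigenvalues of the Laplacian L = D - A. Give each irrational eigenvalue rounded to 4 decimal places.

Reading degrees in the order [0, 1, 2] gives [2, 2, 2]; set D = diag(2, 2, 2) and form L = D - A. L is symmetric positive semidefinite, so every eigenvalue is real and nonnegative. The single zero eigenvalue shows the graph is connected.

[0, 3, 3]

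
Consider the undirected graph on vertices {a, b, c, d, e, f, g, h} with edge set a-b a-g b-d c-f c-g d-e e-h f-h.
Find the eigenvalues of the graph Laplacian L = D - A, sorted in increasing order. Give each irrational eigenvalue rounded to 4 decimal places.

Reading degrees in the order [a, b, c, d, e, f, g, h] gives [2, 2, 2, 2, 2, 2, 2, 2]; set D = diag(2, 2, 2, 2, 2, 2, 2, 2) and form L = D - A. The multiplicity of 0 as a Laplacian eigenvalue equals the number of connected components. The largest eigenvalue, 4, is at most the vertex count 8.

[0, 0.5858, 0.5858, 2, 2, 3.4142, 3.4142, 4]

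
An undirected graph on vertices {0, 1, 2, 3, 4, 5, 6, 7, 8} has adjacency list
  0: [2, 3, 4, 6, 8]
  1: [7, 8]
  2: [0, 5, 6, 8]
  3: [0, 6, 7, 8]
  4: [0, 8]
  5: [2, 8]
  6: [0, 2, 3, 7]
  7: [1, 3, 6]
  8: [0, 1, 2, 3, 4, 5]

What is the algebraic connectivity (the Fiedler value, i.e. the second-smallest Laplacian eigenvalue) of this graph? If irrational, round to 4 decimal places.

1.3321

Each diagonal entry of L is the vertex degree and each off-diagonal entry is -1 where an edge is present, 0 otherwise; in the order [0, 1, 2, 3, 4, 5, 6, 7, 8] the diagonal is [5, 2, 4, 4, 2, 2, 4, 3, 6]. Computing the eigenvalues of L and sorting gives [0, 1.3321, 1.7221, 2.0950, 3.5926, 4.3607, 5.3405, 6.2627, 7.2942]. The Fiedler value lambda_2 = 1.3321 is strictly positive, so the graph is connected. The largest eigenvalue, 7.2942, is at most the vertex count 9. By the matrix-tree theorem the graph has (1/9) * product of the nonzero eigenvalues = 2041 spanning trees.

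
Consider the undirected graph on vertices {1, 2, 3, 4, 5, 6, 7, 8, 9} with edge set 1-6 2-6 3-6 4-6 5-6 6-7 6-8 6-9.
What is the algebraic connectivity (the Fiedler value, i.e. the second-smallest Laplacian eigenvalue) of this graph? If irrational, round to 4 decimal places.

With the vertex order [1, 2, 3, 4, 5, 6, 7, 8, 9], the degrees are [1, 1, 1, 1, 1, 8, 1, 1, 1], giving D = diag(1, 1, 1, 1, 1, 8, 1, 1, 1) and L = D - A. The smallest Laplacian eigenvalue is always 0. The next one, lambda_2 = 1, measures how hard the graph is to disconnect: larger values mean better connectivity. The largest eigenvalue, 9, is at most the vertex count 9.

1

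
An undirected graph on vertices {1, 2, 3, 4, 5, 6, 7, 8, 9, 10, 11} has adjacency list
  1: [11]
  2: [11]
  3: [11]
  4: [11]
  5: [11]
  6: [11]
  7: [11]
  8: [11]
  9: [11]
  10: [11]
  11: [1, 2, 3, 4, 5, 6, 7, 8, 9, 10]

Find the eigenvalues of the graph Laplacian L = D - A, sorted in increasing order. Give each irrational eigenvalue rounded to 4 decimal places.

[0, 1, 1, 1, 1, 1, 1, 1, 1, 1, 11]

Reading degrees in the order [1, 2, 3, 4, 5, 6, 7, 8, 9, 10, 11] gives [1, 1, 1, 1, 1, 1, 1, 1, 1, 1, 10]; set D = diag(1, 1, 1, 1, 1, 1, 1, 1, 1, 1, 10) and form L = D - A. Diagonalising L (or applying a numerical eigensolver to the 11x11 matrix) gives the spectrum above. The single zero eigenvalue shows the graph is connected. There is one zero in the spectrum, matching the 1 component.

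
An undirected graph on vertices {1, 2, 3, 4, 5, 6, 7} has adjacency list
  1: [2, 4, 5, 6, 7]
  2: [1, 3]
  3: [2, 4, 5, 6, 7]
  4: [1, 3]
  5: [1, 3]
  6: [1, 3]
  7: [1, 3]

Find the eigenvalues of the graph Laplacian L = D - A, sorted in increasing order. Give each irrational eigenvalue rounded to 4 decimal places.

[0, 2, 2, 2, 2, 5, 7]

With the vertex order [1, 2, 3, 4, 5, 6, 7], the degrees are [5, 2, 5, 2, 2, 2, 2], giving D = diag(5, 2, 5, 2, 2, 2, 2) and L = D - A. The multiplicity of 0 as a Laplacian eigenvalue equals the number of connected components. The largest eigenvalue, 7, is at most the vertex count 7.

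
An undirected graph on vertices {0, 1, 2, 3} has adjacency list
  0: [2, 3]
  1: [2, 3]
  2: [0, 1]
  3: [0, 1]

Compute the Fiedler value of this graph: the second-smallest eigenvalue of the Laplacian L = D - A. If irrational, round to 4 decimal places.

Reading degrees in the order [0, 1, 2, 3] gives [2, 2, 2, 2]; set D = diag(2, 2, 2, 2) and form L = D - A. Computing the eigenvalues of L and sorting gives [0, 2, 2, 4]. The Fiedler value lambda_2 = 2 is strictly positive, so the graph is connected. By the matrix-tree theorem the graph has (1/4) * product of the nonzero eigenvalues = 4 spanning trees. The largest eigenvalue, 4, is at most the vertex count 4.

2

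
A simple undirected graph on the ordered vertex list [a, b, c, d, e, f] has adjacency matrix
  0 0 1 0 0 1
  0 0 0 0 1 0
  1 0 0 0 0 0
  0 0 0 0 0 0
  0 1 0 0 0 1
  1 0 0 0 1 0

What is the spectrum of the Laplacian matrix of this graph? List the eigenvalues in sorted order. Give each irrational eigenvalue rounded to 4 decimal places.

With the vertex order [a, b, c, d, e, f], the degrees are [2, 1, 1, 0, 2, 2], giving D = diag(2, 1, 1, 0, 2, 2) and L = D - A. Diagonalising L (or applying a numerical eigensolver to the 6x6 matrix) gives the spectrum above. The 2 zero eigenvalues correspond to the 2 connected components.

[0, 0, 0.3820, 1.3820, 2.6180, 3.6180]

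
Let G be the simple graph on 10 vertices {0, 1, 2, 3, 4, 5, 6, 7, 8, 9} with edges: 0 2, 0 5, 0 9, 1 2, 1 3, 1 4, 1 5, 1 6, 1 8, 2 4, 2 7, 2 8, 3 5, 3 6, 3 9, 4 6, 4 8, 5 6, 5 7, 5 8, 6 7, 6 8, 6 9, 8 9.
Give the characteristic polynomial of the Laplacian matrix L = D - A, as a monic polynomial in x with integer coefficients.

Each diagonal entry of L is the vertex degree and each off-diagonal entry is -1 where an edge is present, 0 otherwise; in the order [0, 1, 2, 3, 4, 5, 6, 7, 8, 9] the diagonal is [3, 6, 5, 4, 4, 6, 7, 3, 6, 4]. Computing det(xI - L) by cofactor expansion (or equivalently via sum-over-permutations) gives x^10 - 48x^9 + 1004x^8 - 11998x^7 + 90180x^6 - 441682x^5 + 1408457x^4 - 2818064x^3 + 3209268x^2 - 1585040x. Since p(0) = det(-L) = 0, x divides p(x).

x^10 - 48x^9 + 1004x^8 - 11998x^7 + 90180x^6 - 441682x^5 + 1408457x^4 - 2818064x^3 + 3209268x^2 - 1585040x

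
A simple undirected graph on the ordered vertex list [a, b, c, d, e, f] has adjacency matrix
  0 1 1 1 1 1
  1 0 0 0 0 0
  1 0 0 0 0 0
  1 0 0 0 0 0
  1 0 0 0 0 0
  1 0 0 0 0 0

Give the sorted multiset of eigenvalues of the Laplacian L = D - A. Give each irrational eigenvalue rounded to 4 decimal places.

With the vertex order [a, b, c, d, e, f], the degrees are [5, 1, 1, 1, 1, 1], giving D = diag(5, 1, 1, 1, 1, 1) and L = D - A. Diagonalising L (or applying a numerical eigensolver to the 6x6 matrix) gives the spectrum above. The single zero eigenvalue shows the graph is connected. There is one zero in the spectrum, matching the 1 component. The eigenvalues sum to 10, which equals trace(L) = 2|E|.

[0, 1, 1, 1, 1, 6]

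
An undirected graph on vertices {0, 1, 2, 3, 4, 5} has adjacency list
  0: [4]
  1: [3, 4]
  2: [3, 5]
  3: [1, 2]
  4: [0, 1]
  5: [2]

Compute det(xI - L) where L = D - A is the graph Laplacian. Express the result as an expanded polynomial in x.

With the vertex order [0, 1, 2, 3, 4, 5], the degrees are [1, 2, 2, 2, 2, 1], giving D = diag(1, 2, 2, 2, 2, 1) and L = D - A. L has integer entries, so p(x) = det(xI - L) has integer coefficients. Expanding the determinant yields x^6 - 10x^5 + 36x^4 - 56x^3 + 35x^2 - 6x. The constant term is 0 because L is singular (the all-ones vector lies in its kernel).

x^6 - 10x^5 + 36x^4 - 56x^3 + 35x^2 - 6x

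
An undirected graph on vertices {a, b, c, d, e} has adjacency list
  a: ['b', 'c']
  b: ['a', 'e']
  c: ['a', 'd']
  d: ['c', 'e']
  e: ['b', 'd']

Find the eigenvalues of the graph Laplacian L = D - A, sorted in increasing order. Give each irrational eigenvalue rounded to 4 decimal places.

Reading degrees in the order [a, b, c, d, e] gives [2, 2, 2, 2, 2]; set D = diag(2, 2, 2, 2, 2) and form L = D - A. L is symmetric positive semidefinite, so every eigenvalue is real and nonnegative. There is one zero in the spectrum, matching the 1 component. The largest eigenvalue, 3.6180, is at most the vertex count 5.

[0, 1.3820, 1.3820, 3.6180, 3.6180]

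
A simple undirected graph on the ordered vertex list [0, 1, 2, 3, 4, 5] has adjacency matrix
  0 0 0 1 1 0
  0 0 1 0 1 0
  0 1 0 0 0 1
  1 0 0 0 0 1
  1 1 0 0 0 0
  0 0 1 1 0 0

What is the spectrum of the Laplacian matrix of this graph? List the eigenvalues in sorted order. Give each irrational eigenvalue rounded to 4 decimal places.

With the vertex order [0, 1, 2, 3, 4, 5], the degrees are [2, 2, 2, 2, 2, 2], giving D = diag(2, 2, 2, 2, 2, 2) and L = D - A. Diagonalising L (or applying a numerical eigensolver to the 6x6 matrix) gives the spectrum above. The largest eigenvalue, 4, is at most the vertex count 6. The eigenvalues sum to 12, which equals trace(L) = 2|E|.

[0, 1, 1, 3, 3, 4]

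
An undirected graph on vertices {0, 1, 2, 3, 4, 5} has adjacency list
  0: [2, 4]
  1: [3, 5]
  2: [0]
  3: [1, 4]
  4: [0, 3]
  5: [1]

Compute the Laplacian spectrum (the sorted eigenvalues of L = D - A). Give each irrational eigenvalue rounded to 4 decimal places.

[0, 0.2679, 1, 2, 3, 3.7321]

Each diagonal entry of L is the vertex degree and each off-diagonal entry is -1 where an edge is present, 0 otherwise; in the order [0, 1, 2, 3, 4, 5] the diagonal is [2, 2, 1, 2, 2, 1]. L is symmetric positive semidefinite, so every eigenvalue is real and nonnegative. The single zero eigenvalue shows the graph is connected. By the matrix-tree theorem the graph has (1/6) * product of the nonzero eigenvalues = 1 spanning tree.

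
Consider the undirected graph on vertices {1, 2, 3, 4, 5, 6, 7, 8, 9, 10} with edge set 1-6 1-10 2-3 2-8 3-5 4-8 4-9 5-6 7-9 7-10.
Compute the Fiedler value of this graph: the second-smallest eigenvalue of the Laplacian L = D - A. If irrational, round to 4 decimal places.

With the vertex order [1, 2, 3, 4, 5, 6, 7, 8, 9, 10], the degrees are [2, 2, 2, 2, 2, 2, 2, 2, 2, 2], giving D = diag(2, 2, 2, 2, 2, 2, 2, 2, 2, 2) and L = D - A. The sorted Laplacian eigenvalues are [0, 0.3820, 0.3820, 1.3820, 1.3820, 2.6180, 2.6180, 3.6180, 3.6180, 4]; the algebraic connectivity is the second entry, 0.3820. The eigenvalues sum to 20, which equals trace(L) = 2|E|.

0.3820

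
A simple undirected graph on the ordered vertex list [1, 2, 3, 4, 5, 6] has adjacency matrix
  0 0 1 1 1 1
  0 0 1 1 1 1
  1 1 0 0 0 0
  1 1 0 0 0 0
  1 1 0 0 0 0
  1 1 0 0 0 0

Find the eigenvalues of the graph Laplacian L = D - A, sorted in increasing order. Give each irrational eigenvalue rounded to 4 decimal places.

[0, 2, 2, 2, 4, 6]

Each diagonal entry of L is the vertex degree and each off-diagonal entry is -1 where an edge is present, 0 otherwise; in the order [1, 2, 3, 4, 5, 6] the diagonal is [4, 4, 2, 2, 2, 2]. L is symmetric positive semidefinite, so every eigenvalue is real and nonnegative.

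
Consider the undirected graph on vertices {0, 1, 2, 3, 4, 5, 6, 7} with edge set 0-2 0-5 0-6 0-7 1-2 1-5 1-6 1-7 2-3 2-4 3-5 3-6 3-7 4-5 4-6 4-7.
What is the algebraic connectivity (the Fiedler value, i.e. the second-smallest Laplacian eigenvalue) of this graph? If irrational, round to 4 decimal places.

Reading degrees in the order [0, 1, 2, 3, 4, 5, 6, 7] gives [4, 4, 4, 4, 4, 4, 4, 4]; set D = diag(4, 4, 4, 4, 4, 4, 4, 4) and form L = D - A. The smallest Laplacian eigenvalue is always 0. The next one, lambda_2 = 4, measures how hard the graph is to disconnect: larger values mean better connectivity. By the matrix-tree theorem the graph has (1/8) * product of the nonzero eigenvalues = 4096 spanning trees. The eigenvalues sum to 32, which equals trace(L) = 2|E|.

4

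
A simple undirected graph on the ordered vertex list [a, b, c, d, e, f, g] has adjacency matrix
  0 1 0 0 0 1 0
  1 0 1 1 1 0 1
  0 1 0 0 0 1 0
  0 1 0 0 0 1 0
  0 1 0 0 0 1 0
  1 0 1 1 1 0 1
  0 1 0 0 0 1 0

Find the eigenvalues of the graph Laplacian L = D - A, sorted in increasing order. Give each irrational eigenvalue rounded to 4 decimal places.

[0, 2, 2, 2, 2, 5, 7]

With the vertex order [a, b, c, d, e, f, g], the degrees are [2, 5, 2, 2, 2, 5, 2], giving D = diag(2, 5, 2, 2, 2, 5, 2) and L = D - A. Since every row of L sums to 0, the all-ones vector is in the kernel and 0 is an eigenvalue.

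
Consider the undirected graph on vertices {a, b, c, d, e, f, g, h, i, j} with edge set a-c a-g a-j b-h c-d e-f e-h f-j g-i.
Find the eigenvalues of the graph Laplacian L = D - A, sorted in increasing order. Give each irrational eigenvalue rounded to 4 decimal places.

Reading degrees in the order [a, b, c, d, e, f, g, h, i, j] gives [3, 1, 2, 1, 2, 2, 2, 2, 1, 2]; set D = diag(3, 1, 2, 1, 2, 2, 2, 2, 1, 2) and form L = D - A. L is symmetric positive semidefinite, so every eigenvalue is real and nonnegative.

[0, 0.1277, 0.3820, 0.6297, 1.3820, 2, 2.6180, 2.7968, 3.6180, 4.4458]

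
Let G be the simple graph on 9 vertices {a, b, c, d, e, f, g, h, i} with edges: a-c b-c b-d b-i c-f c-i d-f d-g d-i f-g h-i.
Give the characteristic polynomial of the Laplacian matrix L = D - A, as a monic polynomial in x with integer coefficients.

Each diagonal entry of L is the vertex degree and each off-diagonal entry is -1 where an edge is present, 0 otherwise; in the order [a, b, c, d, e, f, g, h, i] the diagonal is [1, 3, 4, 4, 0, 3, 2, 1, 4]. Computing det(xI - L) by cofactor expansion (or equivalently via sum-over-permutations) gives x^9 - 22x^8 + 195x^7 - 892x^6 + 2239x^5 - 3028x^4 + 2014x^3 - 512x^2. The constant term is 0 because L is singular (the all-ones vector lies in its kernel). There are 2 zeros in the spectrum, matching the 2 components.

x^9 - 22x^8 + 195x^7 - 892x^6 + 2239x^5 - 3028x^4 + 2014x^3 - 512x^2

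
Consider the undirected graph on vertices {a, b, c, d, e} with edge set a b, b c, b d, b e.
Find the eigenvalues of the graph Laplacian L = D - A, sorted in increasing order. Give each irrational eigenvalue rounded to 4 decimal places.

Reading degrees in the order [a, b, c, d, e] gives [1, 4, 1, 1, 1]; set D = diag(1, 4, 1, 1, 1) and form L = D - A. Since every row of L sums to 0, the all-ones vector is in the kernel and 0 is an eigenvalue. The eigenvalues sum to 8, which equals trace(L) = 2|E|.

[0, 1, 1, 1, 5]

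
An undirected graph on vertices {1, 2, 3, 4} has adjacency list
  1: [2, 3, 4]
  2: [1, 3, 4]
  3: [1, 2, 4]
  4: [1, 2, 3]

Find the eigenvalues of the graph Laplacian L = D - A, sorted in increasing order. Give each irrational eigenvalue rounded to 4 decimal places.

Reading degrees in the order [1, 2, 3, 4] gives [3, 3, 3, 3]; set D = diag(3, 3, 3, 3) and form L = D - A. Since every row of L sums to 0, the all-ones vector is in the kernel and 0 is an eigenvalue.

[0, 4, 4, 4]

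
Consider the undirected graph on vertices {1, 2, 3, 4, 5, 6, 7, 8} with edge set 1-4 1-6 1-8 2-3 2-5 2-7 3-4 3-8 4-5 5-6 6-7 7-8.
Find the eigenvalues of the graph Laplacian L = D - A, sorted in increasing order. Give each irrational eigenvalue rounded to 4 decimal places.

With the vertex order [1, 2, 3, 4, 5, 6, 7, 8], the degrees are [3, 3, 3, 3, 3, 3, 3, 3], giving D = diag(3, 3, 3, 3, 3, 3, 3, 3) and L = D - A. The multiplicity of 0 as a Laplacian eigenvalue equals the number of connected components. By the matrix-tree theorem the graph has (1/8) * product of the nonzero eigenvalues = 384 spanning trees. There is one zero in the spectrum, matching the 1 component.

[0, 2, 2, 2, 4, 4, 4, 6]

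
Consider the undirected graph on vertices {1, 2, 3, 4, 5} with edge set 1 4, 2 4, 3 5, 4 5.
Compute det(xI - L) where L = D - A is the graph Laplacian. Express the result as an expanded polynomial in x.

x^5 - 8x^4 + 20x^3 - 18x^2 + 5x

Each diagonal entry of L is the vertex degree and each off-diagonal entry is -1 where an edge is present, 0 otherwise; in the order [1, 2, 3, 4, 5] the diagonal is [1, 1, 1, 3, 2]. Computing det(xI - L) by cofactor expansion (or equivalently via sum-over-permutations) gives x^5 - 8x^4 + 20x^3 - 18x^2 + 5x. Since p(0) = det(-L) = 0, x divides p(x). There is one zero in the spectrum, matching the 1 component.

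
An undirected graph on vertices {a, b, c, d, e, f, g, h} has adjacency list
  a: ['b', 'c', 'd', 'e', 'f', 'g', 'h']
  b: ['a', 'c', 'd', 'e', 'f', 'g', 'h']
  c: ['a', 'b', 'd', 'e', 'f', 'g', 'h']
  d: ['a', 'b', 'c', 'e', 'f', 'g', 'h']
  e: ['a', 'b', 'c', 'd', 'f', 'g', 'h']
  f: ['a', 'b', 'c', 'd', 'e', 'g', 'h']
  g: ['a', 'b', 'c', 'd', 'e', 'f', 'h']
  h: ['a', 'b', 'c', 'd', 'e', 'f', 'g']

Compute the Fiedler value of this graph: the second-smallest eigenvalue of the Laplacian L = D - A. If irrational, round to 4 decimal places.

8

Each diagonal entry of L is the vertex degree and each off-diagonal entry is -1 where an edge is present, 0 otherwise; in the order [a, b, c, d, e, f, g, h] the diagonal is [7, 7, 7, 7, 7, 7, 7, 7]. The smallest Laplacian eigenvalue is always 0. The next one, lambda_2 = 8, measures how hard the graph is to disconnect: larger values mean better connectivity. The eigenvalues sum to 56, which equals trace(L) = 2|E|.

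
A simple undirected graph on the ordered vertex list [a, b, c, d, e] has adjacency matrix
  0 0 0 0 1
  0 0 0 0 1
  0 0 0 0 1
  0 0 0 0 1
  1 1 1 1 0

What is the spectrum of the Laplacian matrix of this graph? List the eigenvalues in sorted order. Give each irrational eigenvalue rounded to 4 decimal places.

Each diagonal entry of L is the vertex degree and each off-diagonal entry is -1 where an edge is present, 0 otherwise; in the order [a, b, c, d, e] the diagonal is [1, 1, 1, 1, 4]. Diagonalising L (or applying a numerical eigensolver to the 5x5 matrix) gives the spectrum above. The eigenvalues sum to 8, which equals trace(L) = 2|E|.

[0, 1, 1, 1, 5]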